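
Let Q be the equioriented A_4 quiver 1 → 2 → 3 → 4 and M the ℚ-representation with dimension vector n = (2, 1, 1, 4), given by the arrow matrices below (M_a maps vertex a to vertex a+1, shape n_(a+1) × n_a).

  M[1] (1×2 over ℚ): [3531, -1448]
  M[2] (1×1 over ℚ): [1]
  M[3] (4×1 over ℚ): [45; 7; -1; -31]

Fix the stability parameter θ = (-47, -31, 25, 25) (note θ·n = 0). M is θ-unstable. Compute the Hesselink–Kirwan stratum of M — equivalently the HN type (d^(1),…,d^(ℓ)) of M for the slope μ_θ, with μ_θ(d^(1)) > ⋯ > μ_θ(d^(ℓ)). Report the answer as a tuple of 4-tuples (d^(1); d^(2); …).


Via rank(M_{q-1}∘⋯∘M_p): M ≅ I[1,1], I[1,4], I[4,4]^3.
μ_θ-semistable layers: μ^(1)=25; μ^(2)=-31; μ^(3)=-47

((0, 0, 1, 4); (0, 1, 0, 0); (2, 0, 0, 0))


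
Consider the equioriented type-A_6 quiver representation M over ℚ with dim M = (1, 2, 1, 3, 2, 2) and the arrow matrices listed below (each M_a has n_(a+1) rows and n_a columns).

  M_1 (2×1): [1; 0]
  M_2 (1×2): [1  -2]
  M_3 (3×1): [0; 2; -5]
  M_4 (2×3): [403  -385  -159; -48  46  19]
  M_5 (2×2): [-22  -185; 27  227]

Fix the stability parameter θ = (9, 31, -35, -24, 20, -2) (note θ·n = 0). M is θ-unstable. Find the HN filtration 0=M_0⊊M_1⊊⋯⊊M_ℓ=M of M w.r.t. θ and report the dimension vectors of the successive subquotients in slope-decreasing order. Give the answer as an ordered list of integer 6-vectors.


Interval decomposition of M: I[1,6], I[2,2], I[4,4], I[4,6].
HN type (ℓ=4): μ^(1)=31; μ^(2)=9; μ^(3)=-19/4; μ^(4)=-24

((0, 1, 0, 0, 0, 0); (0, 0, 0, 0, 2, 2); (1, 1, 1, 1, 0, 0); (0, 0, 0, 2, 0, 0))


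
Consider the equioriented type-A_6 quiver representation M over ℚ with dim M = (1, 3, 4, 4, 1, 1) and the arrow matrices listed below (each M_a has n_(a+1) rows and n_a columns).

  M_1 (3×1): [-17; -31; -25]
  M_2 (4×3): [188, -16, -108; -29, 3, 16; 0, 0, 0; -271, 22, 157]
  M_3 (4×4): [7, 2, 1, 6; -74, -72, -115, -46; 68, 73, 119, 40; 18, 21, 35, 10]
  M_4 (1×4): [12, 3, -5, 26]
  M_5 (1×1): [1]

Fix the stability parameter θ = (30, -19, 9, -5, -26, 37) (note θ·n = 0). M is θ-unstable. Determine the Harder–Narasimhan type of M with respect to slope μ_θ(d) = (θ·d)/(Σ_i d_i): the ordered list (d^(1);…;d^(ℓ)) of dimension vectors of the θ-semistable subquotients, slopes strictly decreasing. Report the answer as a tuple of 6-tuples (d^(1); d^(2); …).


Barcode: M ≅ I[1,2], I[2,4], I[2,6], I[3,4]^2. HN layers by μ_θ (5 steps, strictly decreasing):
  μ^(1)=37; μ^(2)=11/2; μ^(3)=2; μ^(4)=-22/3; μ^(5)=-19

((0, 0, 0, 0, 0, 1); (1, 1, 0, 0, 0, 0); (0, 0, 3, 3, 0, 0); (0, 0, 1, 1, 1, 0); (0, 2, 0, 0, 0, 0))


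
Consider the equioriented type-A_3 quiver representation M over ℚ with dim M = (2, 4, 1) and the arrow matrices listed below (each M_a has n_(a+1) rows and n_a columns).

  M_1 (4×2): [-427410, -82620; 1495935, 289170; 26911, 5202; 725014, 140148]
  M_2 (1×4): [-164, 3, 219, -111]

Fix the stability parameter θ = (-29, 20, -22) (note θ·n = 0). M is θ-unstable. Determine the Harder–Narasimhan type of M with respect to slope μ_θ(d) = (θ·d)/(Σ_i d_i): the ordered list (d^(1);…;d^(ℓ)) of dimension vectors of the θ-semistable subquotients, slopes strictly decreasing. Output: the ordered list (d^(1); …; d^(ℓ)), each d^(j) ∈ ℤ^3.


Barcode: M ≅ I[1,1], I[1,2], I[2,2]^2, I[2,3]. HN layers by μ_θ (3 steps, strictly decreasing):
  μ^(1)=20; μ^(2)=-1; μ^(3)=-29

((0, 3, 0); (0, 1, 1); (2, 0, 0))


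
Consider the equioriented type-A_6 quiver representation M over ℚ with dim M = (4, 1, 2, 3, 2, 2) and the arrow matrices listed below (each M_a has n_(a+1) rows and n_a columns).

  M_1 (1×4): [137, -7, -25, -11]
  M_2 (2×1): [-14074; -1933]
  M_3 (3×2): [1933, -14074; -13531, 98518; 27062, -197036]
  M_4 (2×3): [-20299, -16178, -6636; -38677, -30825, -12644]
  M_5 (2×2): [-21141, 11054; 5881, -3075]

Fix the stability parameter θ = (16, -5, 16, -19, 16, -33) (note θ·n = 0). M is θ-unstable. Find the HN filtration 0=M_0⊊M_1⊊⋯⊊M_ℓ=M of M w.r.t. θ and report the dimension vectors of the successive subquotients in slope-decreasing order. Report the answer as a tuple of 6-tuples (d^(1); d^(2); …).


Barcode: M ≅ I[1,1]^3, I[1,3], I[3,6], I[4,4], I[4,6]. HN layers by μ_θ (5 steps, strictly decreasing):
  μ^(1)=16; μ^(2)=11/2; μ^(3)=-5; μ^(4)=-17/2; μ^(5)=-19

((3, 0, 1, 0, 0, 0); (1, 1, 0, 0, 0, 0); (0, 0, 1, 1, 1, 1); (0, 0, 0, 0, 1, 1); (0, 0, 0, 2, 0, 0))


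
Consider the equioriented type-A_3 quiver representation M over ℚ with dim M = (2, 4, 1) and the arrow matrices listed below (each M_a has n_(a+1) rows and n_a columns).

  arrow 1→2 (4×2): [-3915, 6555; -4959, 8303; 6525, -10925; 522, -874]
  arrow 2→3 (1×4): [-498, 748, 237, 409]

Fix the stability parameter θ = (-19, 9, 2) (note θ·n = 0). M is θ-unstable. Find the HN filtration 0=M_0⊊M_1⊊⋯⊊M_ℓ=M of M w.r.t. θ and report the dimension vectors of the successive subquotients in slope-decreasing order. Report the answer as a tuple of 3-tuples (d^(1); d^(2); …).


Via rank(M_{q-1}∘⋯∘M_p): M ≅ I[1,1], I[1,3], I[2,2]^3.
μ_θ-semistable layers: μ^(1)=9; μ^(2)=11/2; μ^(3)=-19

((0, 3, 0); (0, 1, 1); (2, 0, 0))


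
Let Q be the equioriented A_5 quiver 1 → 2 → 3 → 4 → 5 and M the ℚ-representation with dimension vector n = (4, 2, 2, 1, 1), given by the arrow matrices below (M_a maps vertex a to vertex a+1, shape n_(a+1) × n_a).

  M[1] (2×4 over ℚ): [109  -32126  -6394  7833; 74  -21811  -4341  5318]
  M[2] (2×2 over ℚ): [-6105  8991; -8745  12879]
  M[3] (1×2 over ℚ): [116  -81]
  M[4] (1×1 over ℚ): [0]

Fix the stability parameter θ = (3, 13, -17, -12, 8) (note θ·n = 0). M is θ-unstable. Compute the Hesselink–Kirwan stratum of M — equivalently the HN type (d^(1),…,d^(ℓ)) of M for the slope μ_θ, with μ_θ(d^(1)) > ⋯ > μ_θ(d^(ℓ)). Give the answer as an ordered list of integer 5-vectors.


Via rank(M_{q-1}∘⋯∘M_p): M ≅ I[1,1]^2, I[1,2], I[1,4], I[3,3], I[5,5].
μ_θ-semistable layers: μ^(1)=13; μ^(2)=8; μ^(3)=3; μ^(4)=-13/4; μ^(5)=-17

((0, 1, 0, 0, 0); (0, 0, 0, 0, 1); (3, 0, 0, 0, 0); (1, 1, 1, 1, 0); (0, 0, 1, 0, 0))


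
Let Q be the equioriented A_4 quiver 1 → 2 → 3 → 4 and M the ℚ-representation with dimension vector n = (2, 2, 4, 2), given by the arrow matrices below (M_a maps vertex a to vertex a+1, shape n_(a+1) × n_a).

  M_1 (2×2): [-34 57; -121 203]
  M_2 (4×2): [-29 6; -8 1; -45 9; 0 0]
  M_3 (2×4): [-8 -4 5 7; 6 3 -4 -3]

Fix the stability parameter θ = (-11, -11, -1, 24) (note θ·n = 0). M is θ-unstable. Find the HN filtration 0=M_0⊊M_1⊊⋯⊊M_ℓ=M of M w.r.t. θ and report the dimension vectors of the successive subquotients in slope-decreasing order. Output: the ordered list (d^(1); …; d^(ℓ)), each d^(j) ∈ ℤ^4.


Barcode: M ≅ I[1,4]^2, I[3,3]^2. HN layers by μ_θ (3 steps, strictly decreasing):
  μ^(1)=24; μ^(2)=-1; μ^(3)=-11

((0, 0, 0, 2); (0, 0, 4, 0); (2, 2, 0, 0))


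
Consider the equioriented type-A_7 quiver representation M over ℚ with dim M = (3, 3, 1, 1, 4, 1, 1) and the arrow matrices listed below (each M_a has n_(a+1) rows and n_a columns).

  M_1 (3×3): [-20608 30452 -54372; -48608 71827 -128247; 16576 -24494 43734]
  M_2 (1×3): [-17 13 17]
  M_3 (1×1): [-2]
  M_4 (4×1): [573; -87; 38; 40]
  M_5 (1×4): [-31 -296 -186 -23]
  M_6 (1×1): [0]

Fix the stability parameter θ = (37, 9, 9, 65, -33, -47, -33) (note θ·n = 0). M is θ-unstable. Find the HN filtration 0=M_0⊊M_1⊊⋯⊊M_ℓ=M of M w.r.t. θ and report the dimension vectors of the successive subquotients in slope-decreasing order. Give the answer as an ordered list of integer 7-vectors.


Via rank(M_{q-1}∘⋯∘M_p): M ≅ I[1,1]^2, I[1,6], I[2,2]^2, I[5,5]^3, I[7,7].
μ_θ-semistable layers: μ^(1)=37; μ^(2)=9; μ^(3)=20/3; μ^(4)=-33

((2, 0, 0, 0, 0, 0, 0); (0, 2, 0, 0, 0, 0, 0); (1, 1, 1, 1, 1, 1, 0); (0, 0, 0, 0, 3, 0, 1))


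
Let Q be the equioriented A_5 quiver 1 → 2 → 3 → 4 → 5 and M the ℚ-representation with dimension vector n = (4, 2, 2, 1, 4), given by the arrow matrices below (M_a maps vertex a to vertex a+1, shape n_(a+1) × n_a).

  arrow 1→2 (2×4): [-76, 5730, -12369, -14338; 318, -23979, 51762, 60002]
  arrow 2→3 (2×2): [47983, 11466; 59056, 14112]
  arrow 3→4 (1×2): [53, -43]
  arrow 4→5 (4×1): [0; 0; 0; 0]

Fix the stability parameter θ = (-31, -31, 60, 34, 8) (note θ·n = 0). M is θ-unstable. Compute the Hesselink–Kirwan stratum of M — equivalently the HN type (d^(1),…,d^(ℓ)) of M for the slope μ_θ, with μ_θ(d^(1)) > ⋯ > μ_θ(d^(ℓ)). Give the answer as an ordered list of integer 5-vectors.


Interval decomposition of M: I[1,1]^2, I[1,2], I[1,4], I[3,3], I[5,5]^4.
HN type (ℓ=4): μ^(1)=60; μ^(2)=47; μ^(3)=8; μ^(4)=-31

((0, 0, 1, 0, 0); (0, 0, 1, 1, 0); (0, 0, 0, 0, 4); (4, 2, 0, 0, 0))


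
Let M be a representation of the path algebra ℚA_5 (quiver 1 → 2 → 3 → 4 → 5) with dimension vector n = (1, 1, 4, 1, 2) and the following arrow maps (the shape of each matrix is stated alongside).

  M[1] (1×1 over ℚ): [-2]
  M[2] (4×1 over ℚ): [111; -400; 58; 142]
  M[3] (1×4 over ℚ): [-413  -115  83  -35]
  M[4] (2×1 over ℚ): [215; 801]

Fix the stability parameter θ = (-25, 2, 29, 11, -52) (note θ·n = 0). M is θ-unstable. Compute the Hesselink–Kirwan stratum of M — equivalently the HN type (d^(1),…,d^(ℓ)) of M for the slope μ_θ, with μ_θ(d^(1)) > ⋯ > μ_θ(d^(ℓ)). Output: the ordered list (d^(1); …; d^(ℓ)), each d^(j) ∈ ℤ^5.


Interval decomposition of M: I[1,5], I[3,3]^3, I[5,5].
HN type (ℓ=4): μ^(1)=29; μ^(2)=-5/2; μ^(3)=-25; μ^(4)=-52

((0, 0, 3, 0, 0); (0, 1, 1, 1, 1); (1, 0, 0, 0, 0); (0, 0, 0, 0, 1))


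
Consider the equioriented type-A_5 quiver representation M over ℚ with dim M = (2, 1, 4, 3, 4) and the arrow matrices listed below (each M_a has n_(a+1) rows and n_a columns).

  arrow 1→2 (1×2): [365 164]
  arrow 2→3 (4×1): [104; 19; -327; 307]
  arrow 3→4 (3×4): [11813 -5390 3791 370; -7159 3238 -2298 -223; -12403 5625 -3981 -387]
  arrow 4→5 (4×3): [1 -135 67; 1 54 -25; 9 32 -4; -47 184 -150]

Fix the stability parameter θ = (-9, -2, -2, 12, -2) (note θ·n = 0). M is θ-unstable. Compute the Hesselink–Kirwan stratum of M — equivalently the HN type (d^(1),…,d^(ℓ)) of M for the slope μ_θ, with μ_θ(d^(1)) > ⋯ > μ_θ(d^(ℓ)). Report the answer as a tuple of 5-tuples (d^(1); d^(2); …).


Barcode: M ≅ I[1,1], I[1,5], I[3,3], I[3,5]^2, I[5,5]. HN layers by μ_θ (3 steps, strictly decreasing):
  μ^(1)=5; μ^(2)=-2; μ^(3)=-9

((0, 0, 0, 3, 3); (0, 1, 4, 0, 1); (2, 0, 0, 0, 0))


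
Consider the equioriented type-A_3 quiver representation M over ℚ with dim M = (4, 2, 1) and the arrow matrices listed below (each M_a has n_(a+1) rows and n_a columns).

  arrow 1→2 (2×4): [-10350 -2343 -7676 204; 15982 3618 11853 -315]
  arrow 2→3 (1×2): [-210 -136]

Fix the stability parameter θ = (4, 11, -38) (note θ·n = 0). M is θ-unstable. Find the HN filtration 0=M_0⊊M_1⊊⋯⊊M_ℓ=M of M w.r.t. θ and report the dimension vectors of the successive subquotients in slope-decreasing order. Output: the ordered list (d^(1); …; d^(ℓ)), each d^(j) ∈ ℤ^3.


Via rank(M_{q-1}∘⋯∘M_p): M ≅ I[1,1]^2, I[1,2], I[1,3].
μ_θ-semistable layers: μ^(1)=11; μ^(2)=4; μ^(3)=-23/3

((0, 1, 0); (3, 0, 0); (1, 1, 1))


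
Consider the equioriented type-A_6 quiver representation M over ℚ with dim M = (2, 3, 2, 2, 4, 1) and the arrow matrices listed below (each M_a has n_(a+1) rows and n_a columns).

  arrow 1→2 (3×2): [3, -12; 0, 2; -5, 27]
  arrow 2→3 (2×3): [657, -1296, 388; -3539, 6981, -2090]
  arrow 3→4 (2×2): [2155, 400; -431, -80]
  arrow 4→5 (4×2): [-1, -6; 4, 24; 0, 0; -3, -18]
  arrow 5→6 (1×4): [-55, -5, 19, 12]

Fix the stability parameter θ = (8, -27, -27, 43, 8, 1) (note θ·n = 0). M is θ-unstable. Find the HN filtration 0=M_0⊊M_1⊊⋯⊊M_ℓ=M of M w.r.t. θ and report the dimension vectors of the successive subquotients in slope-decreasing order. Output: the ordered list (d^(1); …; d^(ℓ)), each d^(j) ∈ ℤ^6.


Barcode: M ≅ I[1,2], I[1,6], I[2,3], I[4,4], I[5,5]^3. HN layers by μ_θ (6 steps, strictly decreasing):
  μ^(1)=43; μ^(2)=52/3; μ^(3)=8; μ^(4)=-19/2; μ^(5)=-46/3; μ^(6)=-27

((0, 0, 0, 1, 0, 0); (0, 0, 0, 1, 1, 1); (0, 0, 0, 0, 3, 0); (1, 1, 0, 0, 0, 0); (1, 1, 1, 0, 0, 0); (0, 1, 1, 0, 0, 0))


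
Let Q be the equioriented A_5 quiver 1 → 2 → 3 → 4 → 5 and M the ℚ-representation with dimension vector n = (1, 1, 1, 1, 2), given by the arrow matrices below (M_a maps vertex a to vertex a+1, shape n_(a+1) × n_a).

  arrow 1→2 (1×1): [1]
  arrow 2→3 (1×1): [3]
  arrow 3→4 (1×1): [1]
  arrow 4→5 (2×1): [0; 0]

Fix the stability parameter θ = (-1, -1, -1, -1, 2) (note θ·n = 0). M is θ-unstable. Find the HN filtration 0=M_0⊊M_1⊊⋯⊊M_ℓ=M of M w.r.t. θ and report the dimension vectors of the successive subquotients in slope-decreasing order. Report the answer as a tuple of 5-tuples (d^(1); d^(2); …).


Barcode: M ≅ I[1,4], I[5,5]^2. HN layers by μ_θ (2 steps, strictly decreasing):
  μ^(1)=2; μ^(2)=-1

((0, 0, 0, 0, 2); (1, 1, 1, 1, 0))


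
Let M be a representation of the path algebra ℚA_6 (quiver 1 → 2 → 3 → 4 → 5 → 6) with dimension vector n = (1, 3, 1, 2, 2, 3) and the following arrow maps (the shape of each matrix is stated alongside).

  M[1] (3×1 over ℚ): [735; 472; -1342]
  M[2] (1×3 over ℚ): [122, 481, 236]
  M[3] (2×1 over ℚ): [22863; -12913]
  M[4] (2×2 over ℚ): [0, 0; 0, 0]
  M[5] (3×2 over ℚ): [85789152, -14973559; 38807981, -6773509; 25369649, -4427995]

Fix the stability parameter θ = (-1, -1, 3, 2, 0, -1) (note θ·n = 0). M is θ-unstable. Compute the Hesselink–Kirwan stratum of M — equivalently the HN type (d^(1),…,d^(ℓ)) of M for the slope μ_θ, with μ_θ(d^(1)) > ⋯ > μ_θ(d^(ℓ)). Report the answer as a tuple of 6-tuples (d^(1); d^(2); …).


Via rank(M_{q-1}∘⋯∘M_p): M ≅ I[1,4], I[2,2]^2, I[4,4], I[5,6]^2, I[6,6].
μ_θ-semistable layers: μ^(1)=5/2; μ^(2)=2; μ^(3)=-1/2; μ^(4)=-1

((0, 0, 1, 1, 0, 0); (0, 0, 0, 1, 0, 0); (0, 0, 0, 0, 2, 2); (1, 3, 0, 0, 0, 1))


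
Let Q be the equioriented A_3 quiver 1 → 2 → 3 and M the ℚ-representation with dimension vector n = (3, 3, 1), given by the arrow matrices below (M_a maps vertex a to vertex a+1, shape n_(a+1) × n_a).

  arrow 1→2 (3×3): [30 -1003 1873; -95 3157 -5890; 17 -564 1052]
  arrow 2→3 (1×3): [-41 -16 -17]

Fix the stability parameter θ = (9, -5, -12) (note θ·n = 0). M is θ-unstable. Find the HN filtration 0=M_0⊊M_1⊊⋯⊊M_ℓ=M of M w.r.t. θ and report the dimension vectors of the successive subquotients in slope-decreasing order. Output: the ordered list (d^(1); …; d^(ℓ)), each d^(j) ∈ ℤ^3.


Interval decomposition of M: I[1,2]^2, I[1,3].
HN type (ℓ=2): μ^(1)=2; μ^(2)=-8/3

((2, 2, 0); (1, 1, 1))


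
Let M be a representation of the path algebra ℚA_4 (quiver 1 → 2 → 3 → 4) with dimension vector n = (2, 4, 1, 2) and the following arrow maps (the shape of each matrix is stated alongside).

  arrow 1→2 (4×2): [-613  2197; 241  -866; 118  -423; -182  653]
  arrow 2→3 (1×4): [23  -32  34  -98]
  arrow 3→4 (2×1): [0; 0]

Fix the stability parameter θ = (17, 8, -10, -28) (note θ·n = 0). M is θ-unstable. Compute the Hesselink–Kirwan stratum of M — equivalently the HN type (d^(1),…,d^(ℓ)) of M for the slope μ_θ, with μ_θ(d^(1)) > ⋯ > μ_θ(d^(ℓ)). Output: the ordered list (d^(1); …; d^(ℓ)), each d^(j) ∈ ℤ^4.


Via rank(M_{q-1}∘⋯∘M_p): M ≅ I[1,2], I[1,3], I[2,2]^2, I[4,4]^2.
μ_θ-semistable layers: μ^(1)=25/2; μ^(2)=8; μ^(3)=5; μ^(4)=-28

((1, 1, 0, 0); (0, 2, 0, 0); (1, 1, 1, 0); (0, 0, 0, 2))


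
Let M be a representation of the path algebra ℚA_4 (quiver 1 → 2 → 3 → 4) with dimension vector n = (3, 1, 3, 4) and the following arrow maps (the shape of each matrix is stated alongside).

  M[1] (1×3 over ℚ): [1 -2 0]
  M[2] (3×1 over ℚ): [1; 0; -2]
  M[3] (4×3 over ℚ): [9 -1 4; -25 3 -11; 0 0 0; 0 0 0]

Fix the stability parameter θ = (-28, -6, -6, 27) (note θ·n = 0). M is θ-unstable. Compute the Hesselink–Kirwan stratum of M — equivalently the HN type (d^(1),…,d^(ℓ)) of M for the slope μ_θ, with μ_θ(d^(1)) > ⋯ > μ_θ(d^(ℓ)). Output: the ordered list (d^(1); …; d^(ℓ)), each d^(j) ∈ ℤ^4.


Barcode: M ≅ I[1,1]^2, I[1,4], I[3,3], I[3,4], I[4,4]^2. HN layers by μ_θ (3 steps, strictly decreasing):
  μ^(1)=27; μ^(2)=-6; μ^(3)=-28

((0, 0, 0, 4); (0, 1, 3, 0); (3, 0, 0, 0))


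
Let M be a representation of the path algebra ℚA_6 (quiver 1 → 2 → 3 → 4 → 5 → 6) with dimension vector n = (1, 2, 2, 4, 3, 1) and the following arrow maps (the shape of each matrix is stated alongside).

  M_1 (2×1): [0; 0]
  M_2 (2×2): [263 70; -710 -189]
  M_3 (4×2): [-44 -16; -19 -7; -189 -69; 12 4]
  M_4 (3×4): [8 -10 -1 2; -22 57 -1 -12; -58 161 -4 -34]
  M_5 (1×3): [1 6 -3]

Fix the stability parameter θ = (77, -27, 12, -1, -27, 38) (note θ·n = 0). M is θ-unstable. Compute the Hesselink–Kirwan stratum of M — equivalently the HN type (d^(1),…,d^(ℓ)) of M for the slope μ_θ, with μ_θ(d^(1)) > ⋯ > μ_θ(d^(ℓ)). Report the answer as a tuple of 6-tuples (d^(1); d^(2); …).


Interval decomposition of M: I[1,1], I[2,5], I[2,6], I[4,4]^2, I[5,5].
HN type (ℓ=5): μ^(1)=77; μ^(2)=38; μ^(3)=-1; μ^(4)=-16/3; μ^(5)=-27

((1, 0, 0, 0, 0, 0); (0, 0, 0, 0, 0, 1); (0, 0, 0, 2, 0, 0); (0, 0, 2, 2, 2, 0); (0, 2, 0, 0, 1, 0))


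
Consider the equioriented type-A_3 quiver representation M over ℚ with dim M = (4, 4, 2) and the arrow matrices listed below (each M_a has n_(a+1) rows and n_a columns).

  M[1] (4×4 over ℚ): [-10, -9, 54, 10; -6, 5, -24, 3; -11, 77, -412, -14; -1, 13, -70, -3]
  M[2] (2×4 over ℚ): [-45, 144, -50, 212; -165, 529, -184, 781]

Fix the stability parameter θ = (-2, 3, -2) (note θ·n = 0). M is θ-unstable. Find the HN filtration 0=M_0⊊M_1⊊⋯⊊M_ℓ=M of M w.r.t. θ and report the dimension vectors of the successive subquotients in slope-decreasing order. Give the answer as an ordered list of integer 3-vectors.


Barcode: M ≅ I[1,1], I[1,2], I[1,3]^2, I[2,2]. HN layers by μ_θ (3 steps, strictly decreasing):
  μ^(1)=3; μ^(2)=1/2; μ^(3)=-2

((0, 2, 0); (0, 2, 2); (4, 0, 0))


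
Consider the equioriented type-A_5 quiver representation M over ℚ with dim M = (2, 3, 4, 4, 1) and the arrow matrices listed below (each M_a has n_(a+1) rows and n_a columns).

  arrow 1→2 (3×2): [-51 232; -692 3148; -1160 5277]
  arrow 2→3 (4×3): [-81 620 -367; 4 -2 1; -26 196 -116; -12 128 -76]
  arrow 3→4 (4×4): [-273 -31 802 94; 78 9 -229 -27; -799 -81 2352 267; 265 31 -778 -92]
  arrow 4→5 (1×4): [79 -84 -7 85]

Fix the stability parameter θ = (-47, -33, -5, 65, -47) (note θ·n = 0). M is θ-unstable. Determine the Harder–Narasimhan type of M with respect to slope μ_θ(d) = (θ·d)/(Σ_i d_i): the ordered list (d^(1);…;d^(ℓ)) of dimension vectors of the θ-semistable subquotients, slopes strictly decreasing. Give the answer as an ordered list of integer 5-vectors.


Interval decomposition of M: I[1,4], I[1,5], I[2,2], I[3,4]^2.
HN type (ℓ=5): μ^(1)=65; μ^(2)=9; μ^(3)=-5; μ^(4)=-33; μ^(5)=-47

((0, 0, 0, 3, 0); (0, 0, 0, 1, 1); (0, 0, 4, 0, 0); (0, 3, 0, 0, 0); (2, 0, 0, 0, 0))


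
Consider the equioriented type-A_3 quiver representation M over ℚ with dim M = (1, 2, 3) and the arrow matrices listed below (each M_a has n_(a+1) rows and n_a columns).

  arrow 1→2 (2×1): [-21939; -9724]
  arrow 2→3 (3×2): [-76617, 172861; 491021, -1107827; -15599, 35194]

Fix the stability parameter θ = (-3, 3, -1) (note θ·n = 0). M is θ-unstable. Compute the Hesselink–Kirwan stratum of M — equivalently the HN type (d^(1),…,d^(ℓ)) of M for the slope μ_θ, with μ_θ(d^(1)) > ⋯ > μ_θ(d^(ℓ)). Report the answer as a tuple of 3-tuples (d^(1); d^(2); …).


Via rank(M_{q-1}∘⋯∘M_p): M ≅ I[1,3], I[2,3], I[3,3].
μ_θ-semistable layers: μ^(1)=1; μ^(2)=-1; μ^(3)=-3

((0, 2, 2); (0, 0, 1); (1, 0, 0))


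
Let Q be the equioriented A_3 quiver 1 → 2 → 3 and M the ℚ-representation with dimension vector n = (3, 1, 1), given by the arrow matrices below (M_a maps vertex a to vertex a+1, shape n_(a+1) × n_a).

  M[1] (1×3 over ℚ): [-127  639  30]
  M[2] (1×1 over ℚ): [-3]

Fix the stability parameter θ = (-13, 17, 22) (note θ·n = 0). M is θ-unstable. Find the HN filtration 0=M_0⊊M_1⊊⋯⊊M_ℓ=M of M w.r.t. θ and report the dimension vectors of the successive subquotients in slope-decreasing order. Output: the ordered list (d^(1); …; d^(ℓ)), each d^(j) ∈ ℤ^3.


Via rank(M_{q-1}∘⋯∘M_p): M ≅ I[1,1]^2, I[1,3].
μ_θ-semistable layers: μ^(1)=22; μ^(2)=17; μ^(3)=-13

((0, 0, 1); (0, 1, 0); (3, 0, 0))


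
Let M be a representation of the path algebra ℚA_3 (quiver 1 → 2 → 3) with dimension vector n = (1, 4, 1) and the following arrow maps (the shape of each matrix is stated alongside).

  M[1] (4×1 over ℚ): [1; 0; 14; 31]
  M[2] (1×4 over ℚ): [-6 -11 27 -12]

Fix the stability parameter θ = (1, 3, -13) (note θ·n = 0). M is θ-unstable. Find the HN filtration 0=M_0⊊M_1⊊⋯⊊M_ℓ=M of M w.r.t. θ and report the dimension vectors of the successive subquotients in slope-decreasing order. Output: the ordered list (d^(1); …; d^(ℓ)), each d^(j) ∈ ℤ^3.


Interval decomposition of M: I[1,2], I[2,2]^2, I[2,3].
HN type (ℓ=3): μ^(1)=3; μ^(2)=1; μ^(3)=-5

((0, 3, 0); (1, 0, 0); (0, 1, 1))


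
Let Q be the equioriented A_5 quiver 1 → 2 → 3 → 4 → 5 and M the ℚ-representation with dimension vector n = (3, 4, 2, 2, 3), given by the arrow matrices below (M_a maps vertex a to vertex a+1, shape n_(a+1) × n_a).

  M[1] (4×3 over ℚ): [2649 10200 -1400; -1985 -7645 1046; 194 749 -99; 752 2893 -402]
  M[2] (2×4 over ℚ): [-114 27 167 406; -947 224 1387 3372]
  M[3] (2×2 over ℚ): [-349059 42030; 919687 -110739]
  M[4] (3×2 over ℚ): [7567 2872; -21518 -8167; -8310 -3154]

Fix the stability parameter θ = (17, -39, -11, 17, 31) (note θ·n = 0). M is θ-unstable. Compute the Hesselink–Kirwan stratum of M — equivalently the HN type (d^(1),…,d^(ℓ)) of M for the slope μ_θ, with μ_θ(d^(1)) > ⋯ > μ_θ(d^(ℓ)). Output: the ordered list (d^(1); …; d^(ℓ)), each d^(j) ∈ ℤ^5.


Barcode: M ≅ I[1,2], I[1,5]^2, I[2,2], I[5,5]. HN layers by μ_θ (4 steps, strictly decreasing):
  μ^(1)=31; μ^(2)=17; μ^(3)=-11; μ^(4)=-39

((0, 0, 0, 0, 3); (0, 0, 0, 2, 0); (3, 3, 2, 0, 0); (0, 1, 0, 0, 0))


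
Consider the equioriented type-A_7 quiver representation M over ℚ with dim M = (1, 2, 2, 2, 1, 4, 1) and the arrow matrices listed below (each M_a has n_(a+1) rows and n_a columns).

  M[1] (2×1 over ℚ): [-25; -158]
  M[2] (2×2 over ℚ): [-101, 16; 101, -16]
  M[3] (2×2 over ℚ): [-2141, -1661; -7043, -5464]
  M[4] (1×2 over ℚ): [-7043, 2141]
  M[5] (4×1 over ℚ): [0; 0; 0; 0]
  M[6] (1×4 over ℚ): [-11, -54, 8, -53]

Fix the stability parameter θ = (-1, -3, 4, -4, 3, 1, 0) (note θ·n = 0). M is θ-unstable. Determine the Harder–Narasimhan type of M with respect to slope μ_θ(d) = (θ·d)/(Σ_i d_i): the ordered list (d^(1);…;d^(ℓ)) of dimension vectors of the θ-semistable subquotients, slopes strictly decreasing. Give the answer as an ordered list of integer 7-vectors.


Via rank(M_{q-1}∘⋯∘M_p): M ≅ I[1,5], I[2,2], I[3,4], I[6,6]^3, I[6,7].
μ_θ-semistable layers: μ^(1)=3; μ^(2)=1; μ^(3)=1/2; μ^(4)=0; μ^(5)=-2; μ^(6)=-3

((0, 0, 0, 0, 1, 0, 0); (0, 0, 0, 0, 0, 3, 0); (0, 0, 0, 0, 0, 1, 1); (0, 0, 2, 2, 0, 0, 0); (1, 1, 0, 0, 0, 0, 0); (0, 1, 0, 0, 0, 0, 0))


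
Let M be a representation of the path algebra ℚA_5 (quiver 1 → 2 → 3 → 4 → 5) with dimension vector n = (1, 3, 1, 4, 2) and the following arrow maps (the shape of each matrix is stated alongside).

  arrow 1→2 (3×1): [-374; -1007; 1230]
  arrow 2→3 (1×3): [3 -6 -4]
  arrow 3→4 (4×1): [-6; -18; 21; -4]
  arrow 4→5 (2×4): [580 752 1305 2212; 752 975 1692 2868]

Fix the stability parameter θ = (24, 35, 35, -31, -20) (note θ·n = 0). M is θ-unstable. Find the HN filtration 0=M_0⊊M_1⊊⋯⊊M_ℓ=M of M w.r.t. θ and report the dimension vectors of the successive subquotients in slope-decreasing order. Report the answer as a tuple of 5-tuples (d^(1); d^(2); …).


Interval decomposition of M: I[1,2], I[2,2], I[2,5], I[4,4]^2, I[4,5].
HN type (ℓ=5): μ^(1)=35; μ^(2)=24; μ^(3)=19/4; μ^(4)=-20; μ^(5)=-31

((0, 2, 0, 0, 0); (1, 0, 0, 0, 0); (0, 1, 1, 1, 1); (0, 0, 0, 0, 1); (0, 0, 0, 3, 0))


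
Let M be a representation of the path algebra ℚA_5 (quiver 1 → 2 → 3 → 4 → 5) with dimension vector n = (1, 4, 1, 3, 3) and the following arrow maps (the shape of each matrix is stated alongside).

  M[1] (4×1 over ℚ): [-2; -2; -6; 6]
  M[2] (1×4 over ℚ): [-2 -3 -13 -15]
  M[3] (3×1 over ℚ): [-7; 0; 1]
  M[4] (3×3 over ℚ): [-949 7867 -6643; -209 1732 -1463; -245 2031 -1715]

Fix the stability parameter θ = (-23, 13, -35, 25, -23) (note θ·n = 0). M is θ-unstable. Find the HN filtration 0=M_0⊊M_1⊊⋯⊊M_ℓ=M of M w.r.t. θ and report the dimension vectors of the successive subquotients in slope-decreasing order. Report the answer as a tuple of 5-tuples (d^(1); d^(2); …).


Barcode: M ≅ I[1,4], I[2,2]^3, I[4,5]^2, I[5,5]. HN layers by μ_θ (5 steps, strictly decreasing):
  μ^(1)=25; μ^(2)=13; μ^(3)=1; μ^(4)=-11; μ^(5)=-23

((0, 0, 0, 1, 0); (0, 3, 0, 0, 0); (0, 0, 0, 2, 2); (0, 1, 1, 0, 0); (1, 0, 0, 0, 1))


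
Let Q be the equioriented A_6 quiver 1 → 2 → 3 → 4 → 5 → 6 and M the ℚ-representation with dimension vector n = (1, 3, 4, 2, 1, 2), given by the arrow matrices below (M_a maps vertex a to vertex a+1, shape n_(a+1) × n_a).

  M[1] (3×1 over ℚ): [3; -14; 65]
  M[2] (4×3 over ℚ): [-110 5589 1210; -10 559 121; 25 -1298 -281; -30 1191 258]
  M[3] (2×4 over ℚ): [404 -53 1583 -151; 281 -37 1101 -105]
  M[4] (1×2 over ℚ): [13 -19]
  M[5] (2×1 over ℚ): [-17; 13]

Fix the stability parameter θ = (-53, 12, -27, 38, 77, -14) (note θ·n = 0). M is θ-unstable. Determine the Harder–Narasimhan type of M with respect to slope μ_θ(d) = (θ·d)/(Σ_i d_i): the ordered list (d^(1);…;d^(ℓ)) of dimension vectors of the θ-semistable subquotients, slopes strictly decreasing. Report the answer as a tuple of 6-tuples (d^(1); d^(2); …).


Barcode: M ≅ I[1,4], I[2,3], I[2,6], I[3,3], I[6,6]. HN layers by μ_θ (6 steps, strictly decreasing):
  μ^(1)=38; μ^(2)=101/3; μ^(3)=-15/2; μ^(4)=-14; μ^(5)=-27; μ^(6)=-53

((0, 0, 0, 1, 0, 0); (0, 0, 0, 1, 1, 1); (0, 3, 3, 0, 0, 0); (0, 0, 0, 0, 0, 1); (0, 0, 1, 0, 0, 0); (1, 0, 0, 0, 0, 0))


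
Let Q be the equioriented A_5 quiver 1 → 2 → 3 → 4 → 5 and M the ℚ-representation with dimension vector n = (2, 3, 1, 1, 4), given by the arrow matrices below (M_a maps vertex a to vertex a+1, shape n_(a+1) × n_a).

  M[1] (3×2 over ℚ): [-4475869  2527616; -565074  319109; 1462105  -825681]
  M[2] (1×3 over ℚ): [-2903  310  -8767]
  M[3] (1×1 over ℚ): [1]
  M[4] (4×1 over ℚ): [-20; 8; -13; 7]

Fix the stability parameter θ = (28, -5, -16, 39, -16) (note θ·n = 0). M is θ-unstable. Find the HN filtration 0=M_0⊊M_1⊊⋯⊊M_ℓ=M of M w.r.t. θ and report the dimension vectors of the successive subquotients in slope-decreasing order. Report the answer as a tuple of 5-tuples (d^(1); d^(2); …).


Interval decomposition of M: I[1,2], I[1,5], I[2,2], I[5,5]^3.
HN type (ℓ=4): μ^(1)=23/2; μ^(2)=7/3; μ^(3)=-5; μ^(4)=-16

((1, 1, 0, 1, 1); (1, 1, 1, 0, 0); (0, 1, 0, 0, 0); (0, 0, 0, 0, 3))


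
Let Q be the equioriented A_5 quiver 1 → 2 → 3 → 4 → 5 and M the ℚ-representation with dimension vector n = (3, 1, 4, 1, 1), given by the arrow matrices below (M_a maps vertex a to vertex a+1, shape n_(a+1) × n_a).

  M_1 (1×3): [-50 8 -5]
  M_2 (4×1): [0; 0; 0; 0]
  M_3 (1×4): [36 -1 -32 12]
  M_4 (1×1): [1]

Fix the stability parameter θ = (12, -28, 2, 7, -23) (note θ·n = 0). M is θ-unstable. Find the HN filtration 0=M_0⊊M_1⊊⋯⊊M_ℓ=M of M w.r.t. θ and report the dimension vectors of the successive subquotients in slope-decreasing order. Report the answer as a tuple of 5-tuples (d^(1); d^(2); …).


Interval decomposition of M: I[1,1]^2, I[1,2], I[3,3]^3, I[3,5].
HN type (ℓ=4): μ^(1)=12; μ^(2)=2; μ^(3)=-14/3; μ^(4)=-8

((2, 0, 0, 0, 0); (0, 0, 3, 0, 0); (0, 0, 1, 1, 1); (1, 1, 0, 0, 0))


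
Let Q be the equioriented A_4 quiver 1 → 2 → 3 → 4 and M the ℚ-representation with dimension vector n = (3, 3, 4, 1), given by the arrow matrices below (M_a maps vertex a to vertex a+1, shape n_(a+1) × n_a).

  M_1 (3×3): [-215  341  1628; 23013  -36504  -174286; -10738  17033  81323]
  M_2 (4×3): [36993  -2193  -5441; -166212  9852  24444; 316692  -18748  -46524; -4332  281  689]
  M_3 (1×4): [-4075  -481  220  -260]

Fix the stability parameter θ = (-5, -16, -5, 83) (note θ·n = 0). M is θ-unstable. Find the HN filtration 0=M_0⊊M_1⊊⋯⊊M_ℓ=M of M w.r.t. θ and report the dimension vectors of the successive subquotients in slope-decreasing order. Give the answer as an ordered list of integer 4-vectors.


Interval decomposition of M: I[1,2], I[1,3], I[1,4], I[3,3]^2.
HN type (ℓ=3): μ^(1)=83; μ^(2)=-5; μ^(3)=-21/2

((0, 0, 0, 1); (0, 0, 4, 0); (3, 3, 0, 0))


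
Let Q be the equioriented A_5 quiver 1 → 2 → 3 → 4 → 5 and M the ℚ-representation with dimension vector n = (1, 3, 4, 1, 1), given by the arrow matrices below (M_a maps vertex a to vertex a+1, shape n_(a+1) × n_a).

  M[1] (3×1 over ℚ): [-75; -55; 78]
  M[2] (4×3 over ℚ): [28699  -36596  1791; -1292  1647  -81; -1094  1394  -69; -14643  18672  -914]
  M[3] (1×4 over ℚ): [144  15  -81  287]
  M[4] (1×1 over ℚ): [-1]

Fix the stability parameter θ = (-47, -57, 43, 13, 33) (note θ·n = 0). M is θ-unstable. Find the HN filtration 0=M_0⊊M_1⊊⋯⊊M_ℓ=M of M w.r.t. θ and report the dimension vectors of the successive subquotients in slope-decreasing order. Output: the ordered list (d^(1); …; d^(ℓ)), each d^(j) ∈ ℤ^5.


Barcode: M ≅ I[1,3], I[2,3], I[2,5], I[3,3]. HN layers by μ_θ (5 steps, strictly decreasing):
  μ^(1)=43; μ^(2)=33; μ^(3)=28; μ^(4)=-52; μ^(5)=-57

((0, 0, 3, 0, 0); (0, 0, 0, 0, 1); (0, 0, 1, 1, 0); (1, 1, 0, 0, 0); (0, 2, 0, 0, 0))


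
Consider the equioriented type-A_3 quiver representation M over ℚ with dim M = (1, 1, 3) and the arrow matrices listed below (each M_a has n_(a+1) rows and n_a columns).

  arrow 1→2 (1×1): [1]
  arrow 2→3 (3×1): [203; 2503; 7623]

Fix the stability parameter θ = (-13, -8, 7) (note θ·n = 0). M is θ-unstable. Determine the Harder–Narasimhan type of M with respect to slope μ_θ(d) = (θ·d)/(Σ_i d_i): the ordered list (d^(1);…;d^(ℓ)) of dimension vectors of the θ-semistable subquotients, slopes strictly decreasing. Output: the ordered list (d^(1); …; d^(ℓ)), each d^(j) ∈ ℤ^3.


Barcode: M ≅ I[1,3], I[3,3]^2. HN layers by μ_θ (3 steps, strictly decreasing):
  μ^(1)=7; μ^(2)=-8; μ^(3)=-13

((0, 0, 3); (0, 1, 0); (1, 0, 0))


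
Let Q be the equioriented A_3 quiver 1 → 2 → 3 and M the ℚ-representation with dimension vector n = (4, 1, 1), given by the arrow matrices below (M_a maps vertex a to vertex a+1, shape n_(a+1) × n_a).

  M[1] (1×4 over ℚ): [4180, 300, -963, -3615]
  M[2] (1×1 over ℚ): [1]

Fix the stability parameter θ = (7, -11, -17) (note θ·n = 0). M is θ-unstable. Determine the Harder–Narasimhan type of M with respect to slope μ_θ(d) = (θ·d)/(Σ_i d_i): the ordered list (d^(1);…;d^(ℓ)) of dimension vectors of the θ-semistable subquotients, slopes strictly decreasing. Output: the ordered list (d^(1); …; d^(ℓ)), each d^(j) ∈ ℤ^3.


Via rank(M_{q-1}∘⋯∘M_p): M ≅ I[1,1]^3, I[1,3].
μ_θ-semistable layers: μ^(1)=7; μ^(2)=-7

((3, 0, 0); (1, 1, 1))


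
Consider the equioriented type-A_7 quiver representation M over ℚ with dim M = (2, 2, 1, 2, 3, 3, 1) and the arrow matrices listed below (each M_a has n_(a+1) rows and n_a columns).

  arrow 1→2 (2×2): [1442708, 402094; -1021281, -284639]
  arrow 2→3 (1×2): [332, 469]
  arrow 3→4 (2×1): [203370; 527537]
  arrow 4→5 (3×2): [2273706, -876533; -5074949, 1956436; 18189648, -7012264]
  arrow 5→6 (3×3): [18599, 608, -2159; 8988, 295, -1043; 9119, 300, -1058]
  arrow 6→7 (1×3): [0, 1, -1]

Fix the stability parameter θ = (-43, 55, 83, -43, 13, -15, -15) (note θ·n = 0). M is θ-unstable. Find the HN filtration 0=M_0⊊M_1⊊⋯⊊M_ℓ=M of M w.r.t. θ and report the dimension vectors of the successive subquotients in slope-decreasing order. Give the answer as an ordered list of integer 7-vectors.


Interval decomposition of M: I[1,2], I[1,7], I[4,6], I[5,6].
HN type (ℓ=4): μ^(1)=55; μ^(2)=13; μ^(3)=-1; μ^(4)=-43

((0, 1, 0, 0, 0, 0, 0); (0, 1, 1, 1, 1, 1, 1); (0, 0, 0, 0, 2, 2, 0); (2, 0, 0, 1, 0, 0, 0))


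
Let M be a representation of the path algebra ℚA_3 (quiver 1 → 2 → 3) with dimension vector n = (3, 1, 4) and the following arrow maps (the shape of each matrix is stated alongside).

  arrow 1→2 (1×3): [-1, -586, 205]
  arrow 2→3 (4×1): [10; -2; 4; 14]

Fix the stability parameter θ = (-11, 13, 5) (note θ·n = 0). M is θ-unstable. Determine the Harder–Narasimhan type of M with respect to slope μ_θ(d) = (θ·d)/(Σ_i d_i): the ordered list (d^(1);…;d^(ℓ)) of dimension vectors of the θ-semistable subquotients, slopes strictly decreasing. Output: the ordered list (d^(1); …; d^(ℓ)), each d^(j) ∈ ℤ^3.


Barcode: M ≅ I[1,1]^2, I[1,3], I[3,3]^3. HN layers by μ_θ (3 steps, strictly decreasing):
  μ^(1)=9; μ^(2)=5; μ^(3)=-11

((0, 1, 1); (0, 0, 3); (3, 0, 0))


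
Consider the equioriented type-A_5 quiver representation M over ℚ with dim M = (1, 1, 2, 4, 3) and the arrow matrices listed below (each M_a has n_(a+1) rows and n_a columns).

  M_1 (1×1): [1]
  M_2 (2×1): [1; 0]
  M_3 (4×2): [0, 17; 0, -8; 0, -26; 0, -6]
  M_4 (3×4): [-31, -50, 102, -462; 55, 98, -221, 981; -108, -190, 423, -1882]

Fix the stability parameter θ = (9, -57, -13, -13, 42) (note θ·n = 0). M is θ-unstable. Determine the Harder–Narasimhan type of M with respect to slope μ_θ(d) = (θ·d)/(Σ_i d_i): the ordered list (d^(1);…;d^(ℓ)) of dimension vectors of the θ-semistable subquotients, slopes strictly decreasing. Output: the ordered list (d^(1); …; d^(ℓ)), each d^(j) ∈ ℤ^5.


Barcode: M ≅ I[1,3], I[3,5], I[4,4], I[4,5]^2. HN layers by μ_θ (3 steps, strictly decreasing):
  μ^(1)=42; μ^(2)=-13; μ^(3)=-24

((0, 0, 0, 0, 3); (0, 0, 2, 4, 0); (1, 1, 0, 0, 0))


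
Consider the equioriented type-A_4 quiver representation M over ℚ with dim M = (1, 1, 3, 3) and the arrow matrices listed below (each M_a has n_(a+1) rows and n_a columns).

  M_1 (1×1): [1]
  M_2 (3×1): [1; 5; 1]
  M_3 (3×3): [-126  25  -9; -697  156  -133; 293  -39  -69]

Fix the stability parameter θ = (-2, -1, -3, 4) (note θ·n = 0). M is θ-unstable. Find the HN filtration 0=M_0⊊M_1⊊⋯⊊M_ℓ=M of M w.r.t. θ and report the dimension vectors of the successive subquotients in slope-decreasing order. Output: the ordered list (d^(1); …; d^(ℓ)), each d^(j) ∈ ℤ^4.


Via rank(M_{q-1}∘⋯∘M_p): M ≅ I[1,4], I[3,4]^2.
μ_θ-semistable layers: μ^(1)=4; μ^(2)=-2; μ^(3)=-3

((0, 0, 0, 3); (1, 1, 1, 0); (0, 0, 2, 0))


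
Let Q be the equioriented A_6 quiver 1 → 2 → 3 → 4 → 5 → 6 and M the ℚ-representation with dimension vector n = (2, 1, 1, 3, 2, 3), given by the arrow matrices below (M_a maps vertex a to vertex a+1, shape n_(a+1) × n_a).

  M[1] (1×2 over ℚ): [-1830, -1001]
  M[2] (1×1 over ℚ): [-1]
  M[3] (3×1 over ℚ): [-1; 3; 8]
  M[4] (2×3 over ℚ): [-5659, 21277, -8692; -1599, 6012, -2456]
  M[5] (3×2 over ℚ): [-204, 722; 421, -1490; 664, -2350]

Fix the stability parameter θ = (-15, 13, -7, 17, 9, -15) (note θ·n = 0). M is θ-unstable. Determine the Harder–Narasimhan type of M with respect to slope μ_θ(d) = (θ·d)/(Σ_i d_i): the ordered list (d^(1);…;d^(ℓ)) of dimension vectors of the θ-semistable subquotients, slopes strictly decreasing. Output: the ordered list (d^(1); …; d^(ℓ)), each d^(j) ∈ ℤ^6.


Interval decomposition of M: I[1,1], I[1,6], I[4,4], I[4,6], I[6,6].
HN type (ℓ=4): μ^(1)=17; μ^(2)=11/3; μ^(3)=3; μ^(4)=-15

((0, 0, 0, 1, 0, 0); (0, 0, 0, 2, 2, 2); (0, 1, 1, 0, 0, 0); (2, 0, 0, 0, 0, 1))


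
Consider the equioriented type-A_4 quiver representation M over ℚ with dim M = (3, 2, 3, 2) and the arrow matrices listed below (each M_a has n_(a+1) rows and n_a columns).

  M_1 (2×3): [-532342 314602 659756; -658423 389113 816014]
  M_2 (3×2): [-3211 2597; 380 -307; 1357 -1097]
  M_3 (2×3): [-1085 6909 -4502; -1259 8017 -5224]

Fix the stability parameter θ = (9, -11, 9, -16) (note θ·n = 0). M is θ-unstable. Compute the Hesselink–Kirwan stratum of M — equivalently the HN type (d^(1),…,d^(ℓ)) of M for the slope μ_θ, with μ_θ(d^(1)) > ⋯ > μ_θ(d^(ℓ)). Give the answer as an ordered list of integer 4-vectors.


Barcode: M ≅ I[1,1]^2, I[1,3], I[2,4], I[3,4]. HN layers by μ_θ (4 steps, strictly decreasing):
  μ^(1)=9; μ^(2)=-1; μ^(3)=-7/2; μ^(4)=-11

((2, 0, 1, 0); (1, 1, 0, 0); (0, 0, 2, 2); (0, 1, 0, 0))


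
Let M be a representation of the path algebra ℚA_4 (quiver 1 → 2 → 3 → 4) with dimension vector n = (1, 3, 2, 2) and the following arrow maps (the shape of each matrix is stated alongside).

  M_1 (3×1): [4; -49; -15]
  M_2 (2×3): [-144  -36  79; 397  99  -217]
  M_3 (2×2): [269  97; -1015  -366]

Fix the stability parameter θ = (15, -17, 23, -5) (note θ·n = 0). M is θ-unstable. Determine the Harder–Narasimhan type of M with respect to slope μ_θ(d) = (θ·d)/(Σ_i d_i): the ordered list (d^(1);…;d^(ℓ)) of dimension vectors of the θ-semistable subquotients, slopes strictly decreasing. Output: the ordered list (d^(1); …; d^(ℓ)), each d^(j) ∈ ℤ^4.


Barcode: M ≅ I[1,4], I[2,2], I[2,4]. HN layers by μ_θ (3 steps, strictly decreasing):
  μ^(1)=9; μ^(2)=-1; μ^(3)=-17

((0, 0, 2, 2); (1, 1, 0, 0); (0, 2, 0, 0))


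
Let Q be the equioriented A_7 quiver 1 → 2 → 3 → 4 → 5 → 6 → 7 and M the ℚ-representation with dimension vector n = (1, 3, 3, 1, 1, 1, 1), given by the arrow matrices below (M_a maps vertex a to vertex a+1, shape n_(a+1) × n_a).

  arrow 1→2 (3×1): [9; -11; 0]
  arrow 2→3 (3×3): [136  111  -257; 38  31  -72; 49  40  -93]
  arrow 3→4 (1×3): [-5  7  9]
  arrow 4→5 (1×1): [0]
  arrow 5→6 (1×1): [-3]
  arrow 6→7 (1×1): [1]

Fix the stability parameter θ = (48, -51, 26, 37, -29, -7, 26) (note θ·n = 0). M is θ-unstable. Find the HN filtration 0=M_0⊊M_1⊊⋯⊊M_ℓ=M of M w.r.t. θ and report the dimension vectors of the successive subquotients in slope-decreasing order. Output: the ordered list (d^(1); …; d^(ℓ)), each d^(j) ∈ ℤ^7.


Barcode: M ≅ I[1,4], I[2,3]^2, I[5,7]. HN layers by μ_θ (6 steps, strictly decreasing):
  μ^(1)=37; μ^(2)=26; μ^(3)=-3/2; μ^(4)=-7; μ^(5)=-29; μ^(6)=-51

((0, 0, 0, 1, 0, 0, 0); (0, 0, 3, 0, 0, 0, 1); (1, 1, 0, 0, 0, 0, 0); (0, 0, 0, 0, 0, 1, 0); (0, 0, 0, 0, 1, 0, 0); (0, 2, 0, 0, 0, 0, 0))


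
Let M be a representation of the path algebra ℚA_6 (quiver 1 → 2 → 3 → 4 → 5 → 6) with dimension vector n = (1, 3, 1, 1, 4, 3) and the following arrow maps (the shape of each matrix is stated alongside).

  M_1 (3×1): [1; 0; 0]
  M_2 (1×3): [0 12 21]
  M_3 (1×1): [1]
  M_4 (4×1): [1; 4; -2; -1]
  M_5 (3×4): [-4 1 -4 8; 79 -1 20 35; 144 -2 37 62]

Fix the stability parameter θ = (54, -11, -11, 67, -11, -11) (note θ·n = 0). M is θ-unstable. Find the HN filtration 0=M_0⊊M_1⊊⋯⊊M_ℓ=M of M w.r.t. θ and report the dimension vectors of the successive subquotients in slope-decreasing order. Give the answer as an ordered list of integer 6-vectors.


Interval decomposition of M: I[1,2], I[2,2], I[2,5], I[5,6]^3.
HN type (ℓ=3): μ^(1)=28; μ^(2)=43/2; μ^(3)=-11

((0, 0, 0, 1, 1, 0); (1, 1, 0, 0, 0, 0); (0, 2, 1, 0, 3, 3))
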